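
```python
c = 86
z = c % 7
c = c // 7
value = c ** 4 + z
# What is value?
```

Trace:
`c = 86` → c = 86
`z = c % 7` → z = 2
`c = c // 7` → c = 12
`value = c ** 4 + z` → value = 20738
So value = 20738

Answer: 20738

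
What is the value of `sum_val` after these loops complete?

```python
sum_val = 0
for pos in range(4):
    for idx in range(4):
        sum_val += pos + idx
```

Sum of all pos+idx for pos,idx in 4x4
`sum_val` takes the values: 0 → 1 → 3 → 6 → 7 → 9 → 12 → 16 → 18 → 21 → 25 → 30 → 33 → 37 → 42 → 48

Answer: 48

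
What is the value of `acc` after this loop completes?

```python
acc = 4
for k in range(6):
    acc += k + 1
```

Start at 4, add 1 to 6 = 25
`acc` takes the values: 4 → 5 → 7 → 10 → 14 → 19 → 25

Answer: 25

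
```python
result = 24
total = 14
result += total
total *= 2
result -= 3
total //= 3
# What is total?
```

Trace:
`result = 24` → result = 24
`total = 14` → total = 14
`result += total` → result = 38
`total *= 2` → total = 28
`result -= 3` → result = 35
`total //= 3` → total = 9
So total = 9

Answer: 9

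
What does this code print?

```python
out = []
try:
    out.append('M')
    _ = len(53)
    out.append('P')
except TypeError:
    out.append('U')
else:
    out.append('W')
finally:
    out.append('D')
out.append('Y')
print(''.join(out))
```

Execution trace: 'M' (try body) → 'U' (except TypeError) → 'D' (finally) → 'Y' (after the try/except). Output: MUDY

Answer: MUDY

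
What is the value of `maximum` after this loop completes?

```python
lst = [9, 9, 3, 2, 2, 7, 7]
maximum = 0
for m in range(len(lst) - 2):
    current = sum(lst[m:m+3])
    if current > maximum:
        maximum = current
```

Max sum of 3-element window in [9, 9, 3, 2, 2, 7, 7]
`maximum` takes the values: 0 → 21

Answer: 21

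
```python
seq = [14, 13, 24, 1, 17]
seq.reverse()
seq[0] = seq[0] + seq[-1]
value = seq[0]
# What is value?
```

Trace:
`seq = [14, 13, 24, 1, 17]` → seq = [14, 13, 24, 1, 17]
`seq.reverse()` → seq = [17, 1, 24, 13, 14]
`seq[0] = seq[0] + seq[-1]` → seq = [31, 1, 24, 13, 14]
`value = seq[0]` → value = 31
So value = 31

Answer: 31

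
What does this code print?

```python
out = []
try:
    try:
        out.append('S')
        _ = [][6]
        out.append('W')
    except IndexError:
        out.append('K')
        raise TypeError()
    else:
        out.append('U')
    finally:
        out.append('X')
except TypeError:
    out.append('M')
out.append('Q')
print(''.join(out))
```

Execution trace: 'S' (try body) → 'K' (except IndexError) → 'X' (finally) → 'M' (outer except TypeError) → 'Q' (after the try/except). Output: SKXMQ

Answer: SKXMQ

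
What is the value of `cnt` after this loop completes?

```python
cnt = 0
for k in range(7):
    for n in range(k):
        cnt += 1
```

Triangle number: 0+1+2+...+6
`cnt` takes the values: 0 → 1 → 2 → 3 → 4 → 5 → 6 → 7 → 8 → 9 → 10 → 11 → 12 → 13 → 14 → 15 → 16 → 17 → 18 → 19 → 20 → 21

Answer: 21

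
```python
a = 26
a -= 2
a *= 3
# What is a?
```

Trace:
`a = 26` → a = 26
`a -= 2` → a = 24
`a *= 3` → a = 72
So a = 72

Answer: 72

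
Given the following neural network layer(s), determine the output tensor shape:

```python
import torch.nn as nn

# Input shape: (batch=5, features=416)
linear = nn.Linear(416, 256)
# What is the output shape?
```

Input: (5, 416) -> Output: (5, 256)

Answer: (5, 256)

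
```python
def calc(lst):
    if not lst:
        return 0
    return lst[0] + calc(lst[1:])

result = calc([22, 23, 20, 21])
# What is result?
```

22 + 23 + 20 + 21 + 0 = 86

Answer: 86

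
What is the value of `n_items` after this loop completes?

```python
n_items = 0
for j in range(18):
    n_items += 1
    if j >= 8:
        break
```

Loop breaks when j reaches 8, n_items is 9
`n_items` takes the values: 0 → 1 → 2 → 3 → 4 → 5 → 6 → 7 → 8 → 9

Answer: 9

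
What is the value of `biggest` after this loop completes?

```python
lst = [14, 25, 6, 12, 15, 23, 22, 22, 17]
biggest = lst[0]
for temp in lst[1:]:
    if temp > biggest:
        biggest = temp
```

Maximum of [14, 25, 6, 12, 15, 23, 22, 22, 17]
`biggest` takes the values: 14 → 25

Answer: 25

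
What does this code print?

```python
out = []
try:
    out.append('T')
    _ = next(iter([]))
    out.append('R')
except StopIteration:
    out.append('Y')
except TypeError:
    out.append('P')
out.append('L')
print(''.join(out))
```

Execution trace: 'T' (try body) → 'Y' (except StopIteration) → 'L' (after the try/except). Output: TYL

Answer: TYL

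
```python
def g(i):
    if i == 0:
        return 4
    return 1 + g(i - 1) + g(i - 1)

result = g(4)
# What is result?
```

g(i) = 1 + 2·g(i-1), g(0)=4. Closed form: (4+1)·2^4 - 1 = 79.

Answer: 79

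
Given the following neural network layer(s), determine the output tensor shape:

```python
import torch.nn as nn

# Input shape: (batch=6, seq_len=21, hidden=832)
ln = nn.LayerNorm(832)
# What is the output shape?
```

Input: (6, 21, 832) -> Output: (6, 21, 832)

Answer: (6, 21, 832)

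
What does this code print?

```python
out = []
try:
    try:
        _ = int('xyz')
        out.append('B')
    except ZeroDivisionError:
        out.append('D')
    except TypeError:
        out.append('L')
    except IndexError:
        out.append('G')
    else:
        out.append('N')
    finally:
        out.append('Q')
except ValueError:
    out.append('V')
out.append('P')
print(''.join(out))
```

Execution trace: 'Q' (finally) → 'V' (outer except ValueError) → 'P' (after the try/except). Output: QVP

Answer: QVP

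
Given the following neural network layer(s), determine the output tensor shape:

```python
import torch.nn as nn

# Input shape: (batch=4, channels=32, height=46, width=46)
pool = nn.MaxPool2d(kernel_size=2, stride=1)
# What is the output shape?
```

Input: (4, 32, 46, 46) -> Output: (4, 32, 45, 45)

Answer: (4, 32, 45, 45)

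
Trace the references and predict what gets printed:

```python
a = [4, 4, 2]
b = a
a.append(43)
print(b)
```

Key concept: basic list aliasing.
Step by step:
`a = [4, 4, 2]` → a = [4, 4, 2]
`b = a` → b = [4, 4, 2] (same object as a)
`a.append(43)` → a = [4, 4, 2, 43] (same object as b); b = [4, 4, 2, 43] (same object as a)
`print(b)` → prints [4, 4, 2, 43]

Answer: [4, 4, 2, 43]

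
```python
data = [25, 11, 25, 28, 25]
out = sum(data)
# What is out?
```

Trace:
`data = [25, 11, 25, 28, 25]` → data = [25, 11, 25, 28, 25]
`out = sum(data)` → out = 114
So out = 114

Answer: 114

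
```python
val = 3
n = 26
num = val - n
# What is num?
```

Trace:
`val = 3` → val = 3
`n = 26` → n = 26
`num = val - n` → num = -23
So num = -23

Answer: -23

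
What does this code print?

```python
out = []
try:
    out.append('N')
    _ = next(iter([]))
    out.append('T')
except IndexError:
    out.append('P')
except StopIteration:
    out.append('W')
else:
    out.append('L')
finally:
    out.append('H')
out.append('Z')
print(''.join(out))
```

Execution trace: 'N' (try body) → 'W' (except StopIteration) → 'H' (finally) → 'Z' (after the try/except). Output: NWHZ

Answer: NWHZ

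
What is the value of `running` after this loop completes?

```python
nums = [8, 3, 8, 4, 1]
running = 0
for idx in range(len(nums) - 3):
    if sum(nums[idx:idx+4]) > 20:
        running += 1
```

Count windows with sum > 20
`running` takes the values: 0 → 1

Answer: 1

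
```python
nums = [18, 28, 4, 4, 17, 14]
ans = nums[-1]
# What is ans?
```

Trace:
`nums = [18, 28, 4, 4, 17, 14]` → nums = [18, 28, 4, 4, 17, 14]
`ans = nums[-1]` → ans = 14
So ans = 14

Answer: 14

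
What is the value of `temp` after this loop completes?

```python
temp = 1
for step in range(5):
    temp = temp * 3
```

Multiply by 3, 5 times: 1 * 3^5 = 243
`temp` takes the values: 1 → 3 → 9 → 27 → 81 → 243

Answer: 243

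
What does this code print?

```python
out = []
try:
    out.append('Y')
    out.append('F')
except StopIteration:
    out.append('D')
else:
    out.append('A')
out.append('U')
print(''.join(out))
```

Execution trace: 'Y' (try body) → 'F' (try body, no exception) → 'A' (else) → 'U' (after the try/except). Output: YFAU

Answer: YFAU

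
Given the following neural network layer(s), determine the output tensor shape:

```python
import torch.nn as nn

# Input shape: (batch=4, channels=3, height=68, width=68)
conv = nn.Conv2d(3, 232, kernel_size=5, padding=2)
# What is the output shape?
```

Input: (4, 3, 68, 68) -> Output: (4, 232, 68, 68)

Answer: (4, 232, 68, 68)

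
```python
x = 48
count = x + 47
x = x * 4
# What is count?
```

Trace:
`x = 48` → x = 48
`count = x + 47` → count = 95
`x = x * 4` → x = 192
So count = 95

Answer: 95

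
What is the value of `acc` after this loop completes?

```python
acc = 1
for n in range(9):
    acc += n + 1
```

Start at 1, add 1 to 9 = 46
`acc` takes the values: 1 → 2 → 4 → 7 → 11 → 16 → 22 → 29 → 37 → 46

Answer: 46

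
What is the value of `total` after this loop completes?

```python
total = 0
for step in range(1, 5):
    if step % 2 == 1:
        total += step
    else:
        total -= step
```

Add odd, subtract even
`total` takes the values: 0 → 1 → -1 → 2 → -2

Answer: -2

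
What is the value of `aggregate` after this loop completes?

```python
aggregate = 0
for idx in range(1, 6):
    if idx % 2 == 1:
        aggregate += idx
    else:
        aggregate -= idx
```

Add odd, subtract even
`aggregate` takes the values: 0 → 1 → -1 → 2 → -2 → 3

Answer: 3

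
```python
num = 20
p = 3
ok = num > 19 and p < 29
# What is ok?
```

Trace:
`num = 20` → num = 20
`p = 3` → p = 3
`ok = num > 19 and p < 29` → ok = True
So ok = True

Answer: True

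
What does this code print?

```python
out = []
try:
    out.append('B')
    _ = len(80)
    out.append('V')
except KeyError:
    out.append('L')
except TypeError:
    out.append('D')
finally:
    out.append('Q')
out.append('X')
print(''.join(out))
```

Execution trace: 'B' (try body) → 'D' (except TypeError) → 'Q' (finally) → 'X' (after the try/except). Output: BDQX

Answer: BDQX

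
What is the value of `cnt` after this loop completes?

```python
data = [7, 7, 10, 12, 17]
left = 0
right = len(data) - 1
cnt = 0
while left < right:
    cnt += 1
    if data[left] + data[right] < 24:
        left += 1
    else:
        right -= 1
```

Steps to find pair summing to 24
`cnt` takes the values: 0 → 1 → 2 → 3 → 4

Answer: 4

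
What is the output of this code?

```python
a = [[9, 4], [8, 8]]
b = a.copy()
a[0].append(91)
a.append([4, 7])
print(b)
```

Key concept: shallow copy with nested lists.
Step by step:
`a = [[9, 4], [8, 8]]` → a = [[9, 4], [8, 8]]
`b = a.copy()` → b = [[9, 4], [8, 8]]
`a[0].append(91)` → a = [[9, 4, 91], [8, 8]]; b = [[9, 4, 91], [8, 8]]
`a.append([4, 7])` → a = [[9, 4, 91], [8, 8], [4, 7]]
`print(b)` → prints [[9, 4, 91], [8, 8]]

Answer: [[9, 4, 91], [8, 8]]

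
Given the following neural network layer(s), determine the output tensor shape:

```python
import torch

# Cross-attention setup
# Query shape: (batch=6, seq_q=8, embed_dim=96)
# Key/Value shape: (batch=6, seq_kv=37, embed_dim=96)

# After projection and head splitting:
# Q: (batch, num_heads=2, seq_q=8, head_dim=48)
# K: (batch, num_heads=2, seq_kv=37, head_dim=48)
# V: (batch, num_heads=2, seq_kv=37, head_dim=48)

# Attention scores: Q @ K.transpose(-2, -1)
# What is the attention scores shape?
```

Input: (6, 8, 96) -> Output: (6, 2, 8, 37)

Answer: (6, 2, 8, 37)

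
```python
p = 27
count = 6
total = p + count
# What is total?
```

Trace:
`p = 27` → p = 27
`count = 6` → count = 6
`total = p + count` → total = 33
So total = 33

Answer: 33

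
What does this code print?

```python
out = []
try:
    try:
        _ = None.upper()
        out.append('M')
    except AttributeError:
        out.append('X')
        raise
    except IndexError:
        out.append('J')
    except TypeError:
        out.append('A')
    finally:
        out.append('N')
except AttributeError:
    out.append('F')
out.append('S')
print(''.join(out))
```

Execution trace: 'X' (except AttributeError) → 'N' (finally) → 'F' (outer except AttributeError) → 'S' (after the try/except). Output: XNFS

Answer: XNFS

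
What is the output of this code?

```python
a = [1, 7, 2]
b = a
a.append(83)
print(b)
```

Key concept: basic list aliasing.
Step by step:
`a = [1, 7, 2]` → a = [1, 7, 2]
`b = a` → b = [1, 7, 2] (same object as a)
`a.append(83)` → a = [1, 7, 2, 83] (same object as b); b = [1, 7, 2, 83] (same object as a)
`print(b)` → prints [1, 7, 2, 83]

Answer: [1, 7, 2, 83]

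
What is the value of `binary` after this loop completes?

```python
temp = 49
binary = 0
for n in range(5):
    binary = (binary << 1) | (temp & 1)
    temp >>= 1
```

Reverse lowest 5 bits of 49
`binary` takes the values: 0 → 1 → 2 → 4 → 8 → 17

Answer: 17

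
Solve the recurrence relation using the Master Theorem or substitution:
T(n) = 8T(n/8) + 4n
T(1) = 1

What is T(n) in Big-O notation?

By Master Theorem: a=8, b=8, f(n)=4n. Since log_8(8) = 1 and f(n) = Θ(n^1), Case 2 applies. T(n) = O(n log n).

Answer: O(n log n)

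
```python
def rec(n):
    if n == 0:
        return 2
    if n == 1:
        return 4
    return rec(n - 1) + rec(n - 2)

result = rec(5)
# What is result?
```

Build up from base cases: rec(0)=2, rec(1)=4, rec(2)=6, rec(3)=10, rec(4)=16, rec(5)=26

Answer: 26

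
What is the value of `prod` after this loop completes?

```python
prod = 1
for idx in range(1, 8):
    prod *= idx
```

7! = 5040
`prod` takes the values: 1 → 2 → 6 → 24 → 120 → 720 → 5040

Answer: 5040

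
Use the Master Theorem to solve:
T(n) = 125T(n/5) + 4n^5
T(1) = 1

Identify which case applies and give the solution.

a=125, b=5, f(n)=4n^5. log_5(125) = 3. Since c=5 > 3 and the regularity condition holds (125(n/5)^5 = (125/5^5)n^5 with 125/5^5 < 1), Case 3 applies: T(n) = Θ(f(n)) = O(n^5).

Answer: O(n^5) - Case 3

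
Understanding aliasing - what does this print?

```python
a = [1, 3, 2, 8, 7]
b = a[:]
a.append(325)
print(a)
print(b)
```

Key concept: slice [:] creates copy.
Step by step:
`a = [1, 3, 2, 8, 7]` → a = [1, 3, 2, 8, 7]
`b = a[:]` → b = [1, 3, 2, 8, 7]
`a.append(325)` → a = [1, 3, 2, 8, 7, 325]
`print(a)` → prints [1, 3, 2, 8, 7, 325]
`print(b)` → prints [1, 3, 2, 8, 7]

Answer:
[1, 3, 2, 8, 7, 325]
[1, 3, 2, 8, 7]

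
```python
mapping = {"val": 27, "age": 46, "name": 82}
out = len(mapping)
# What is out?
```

Trace:
`mapping = {"val": 27, "age": 46, "name": 82}` → mapping = {'val': 27, 'age': 46, 'name': 82}
`out = len(mapping)` → out = 3
So out = 3

Answer: 3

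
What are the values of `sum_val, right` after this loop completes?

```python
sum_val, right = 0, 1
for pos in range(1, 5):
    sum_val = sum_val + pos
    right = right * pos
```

Sum and factorial of 1 to 4
`sum_val, right` takes the values: (0, 1) → (1, 1) → (3, 1) → (3, 2) → (6, 2) → (6, 6) → (10, 6) → (10, 24)

Answer: 10, 24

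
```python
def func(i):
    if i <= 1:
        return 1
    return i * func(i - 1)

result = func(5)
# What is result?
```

func(5) = 5 * 4 * 3 * 2 * 1 = 120

Answer: 120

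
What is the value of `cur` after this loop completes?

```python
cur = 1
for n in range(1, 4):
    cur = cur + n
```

Start at 1, add 1 through 3
`cur` takes the values: 1 → 2 → 4 → 7

Answer: 7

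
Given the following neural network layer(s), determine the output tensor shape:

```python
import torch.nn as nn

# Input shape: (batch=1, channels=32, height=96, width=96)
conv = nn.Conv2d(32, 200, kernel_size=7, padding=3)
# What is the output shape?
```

Input: (1, 32, 96, 96) -> Output: (1, 200, 96, 96)

Answer: (1, 200, 96, 96)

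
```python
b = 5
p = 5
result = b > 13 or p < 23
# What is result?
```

Trace:
`b = 5` → b = 5
`p = 5` → p = 5
`result = b > 13 or p < 23` → result = True
So result = True

Answer: True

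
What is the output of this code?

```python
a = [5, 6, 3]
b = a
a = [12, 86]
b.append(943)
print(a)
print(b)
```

Key concept: rebinding vs mutation: a is rebound to a new list, b still points at the original.
Step by step:
`a = [5, 6, 3]` → a = [5, 6, 3]
`b = a` → b = [5, 6, 3] (same object as a)
`a = [12, 86]` → a = [12, 86]
`b.append(943)` → b = [5, 6, 3, 943]
`print(a)` → prints [12, 86]
`print(b)` → prints [5, 6, 3, 943]

Answer:
[12, 86]
[5, 6, 3, 943]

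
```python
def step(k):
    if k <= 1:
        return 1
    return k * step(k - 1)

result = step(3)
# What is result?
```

step(3) = 3 * 2 * 1 = 6

Answer: 6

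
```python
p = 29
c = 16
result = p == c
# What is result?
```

Trace:
`p = 29` → p = 29
`c = 16` → c = 16
`result = p == c` → result = False
So result = False

Answer: False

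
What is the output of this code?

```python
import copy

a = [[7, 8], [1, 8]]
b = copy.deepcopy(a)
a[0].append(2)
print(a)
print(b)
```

Key concept: deep copy is fully independent.
Step by step:
`a = [[7, 8], [1, 8]]` → a = [[7, 8], [1, 8]]
`b = copy.deepcopy(a)` → b = [[7, 8], [1, 8]]
`a[0].append(2)` → a = [[7, 8, 2], [1, 8]]
`print(a)` → prints [[7, 8, 2], [1, 8]]
`print(b)` → prints [[7, 8], [1, 8]]

Answer:
[[7, 8, 2], [1, 8]]
[[7, 8], [1, 8]]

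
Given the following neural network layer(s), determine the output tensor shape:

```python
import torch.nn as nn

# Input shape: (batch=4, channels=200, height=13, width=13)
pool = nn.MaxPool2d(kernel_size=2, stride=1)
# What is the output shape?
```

Input: (4, 200, 13, 13) -> Output: (4, 200, 12, 12)

Answer: (4, 200, 12, 12)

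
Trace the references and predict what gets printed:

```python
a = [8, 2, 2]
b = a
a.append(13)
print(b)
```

Key concept: basic list aliasing.
Step by step:
`a = [8, 2, 2]` → a = [8, 2, 2]
`b = a` → b = [8, 2, 2] (same object as a)
`a.append(13)` → a = [8, 2, 2, 13] (same object as b); b = [8, 2, 2, 13] (same object as a)
`print(b)` → prints [8, 2, 2, 13]

Answer: [8, 2, 2, 13]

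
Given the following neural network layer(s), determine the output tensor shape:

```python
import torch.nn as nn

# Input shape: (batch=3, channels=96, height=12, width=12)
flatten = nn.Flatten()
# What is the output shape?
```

Input: (3, 96, 12, 12) -> Output: (3, 13824)

Answer: (3, 13824)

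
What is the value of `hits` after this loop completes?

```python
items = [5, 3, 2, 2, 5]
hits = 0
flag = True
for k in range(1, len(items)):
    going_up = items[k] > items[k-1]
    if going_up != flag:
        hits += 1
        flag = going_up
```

Count direction changes in [5, 3, 2, 2, 5]
`hits` takes the values: 0 → 1 → 2

Answer: 2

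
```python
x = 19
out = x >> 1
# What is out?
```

Trace:
`x = 19` → x = 19
`out = x >> 1` → out = 9
So out = 9

Answer: 9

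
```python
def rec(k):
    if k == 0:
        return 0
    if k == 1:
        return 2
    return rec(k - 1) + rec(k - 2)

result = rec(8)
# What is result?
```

Build up from base cases: rec(0)=0, rec(1)=2, rec(2)=2, rec(3)=4, rec(4)=6, rec(5)=10, rec(6)=16, ..., rec(8)=42

Answer: 42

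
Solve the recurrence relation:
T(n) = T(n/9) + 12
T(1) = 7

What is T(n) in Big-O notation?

Each step divides n by 9 and adds 12. After log_9(n) steps we reach T(1)=7. So T(n) = 12·log_9(n) + 7 = O(log n).

Answer: O(log n)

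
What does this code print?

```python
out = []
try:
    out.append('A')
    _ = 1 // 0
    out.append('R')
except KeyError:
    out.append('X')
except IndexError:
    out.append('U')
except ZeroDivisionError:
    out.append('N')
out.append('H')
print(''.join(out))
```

Execution trace: 'A' (try body) → 'N' (except ZeroDivisionError) → 'H' (after the try/except). Output: ANH

Answer: ANH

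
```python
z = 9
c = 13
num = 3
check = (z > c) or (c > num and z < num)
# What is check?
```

Trace:
`z = 9` → z = 9
`c = 13` → c = 13
`num = 3` → num = 3
`check = (z > c) or (c > num and z < num)` → check = False
So check = False

Answer: False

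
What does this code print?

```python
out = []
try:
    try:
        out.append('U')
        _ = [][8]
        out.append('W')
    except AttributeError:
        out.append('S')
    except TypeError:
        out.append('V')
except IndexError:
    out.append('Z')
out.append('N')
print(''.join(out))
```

Execution trace: 'U' (try body) → 'Z' (outer except IndexError) → 'N' (after the try/except). Output: UZN

Answer: UZN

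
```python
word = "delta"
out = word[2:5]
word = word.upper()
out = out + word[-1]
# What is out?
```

Trace:
`word = "delta"` → word = 'delta'
`out = word[2:5]` → out = 'lta'
`word = word.upper()` → word = 'DELTA'
`out = out + word[-1]` → out = 'ltaA'
So out = 'ltaA'

Answer: 'ltaA'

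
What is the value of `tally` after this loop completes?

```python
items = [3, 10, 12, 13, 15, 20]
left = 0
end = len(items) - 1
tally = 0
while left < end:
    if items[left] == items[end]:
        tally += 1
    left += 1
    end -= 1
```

Count matching pairs from ends
`tally` takes the values: 0

Answer: 0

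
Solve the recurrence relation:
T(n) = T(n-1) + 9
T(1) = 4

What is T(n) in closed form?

Unrolling: T(n) = T(1) + 9·(n-1) = 4 + 9(n-1) = 9n - 5.

Answer: T(n) = 9n - 5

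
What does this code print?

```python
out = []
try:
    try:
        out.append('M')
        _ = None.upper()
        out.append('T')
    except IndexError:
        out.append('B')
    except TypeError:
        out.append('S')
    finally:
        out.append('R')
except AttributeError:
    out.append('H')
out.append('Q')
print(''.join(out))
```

Execution trace: 'M' (try body) → 'R' (finally) → 'H' (outer except AttributeError) → 'Q' (after the try/except). Output: MRHQ

Answer: MRHQ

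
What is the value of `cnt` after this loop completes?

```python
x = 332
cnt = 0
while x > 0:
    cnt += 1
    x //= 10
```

Count digits by repeated division by 10
`cnt` takes the values: 0 → 1 → 2 → 3

Answer: 3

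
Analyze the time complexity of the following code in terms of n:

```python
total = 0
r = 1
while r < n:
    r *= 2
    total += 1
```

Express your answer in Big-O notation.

Each loop level contributes: log n. Multiplying the contributions gives O(log n).

Answer: O(log n)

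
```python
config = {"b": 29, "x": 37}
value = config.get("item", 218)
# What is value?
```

Trace:
`config = {"b": 29, "x": 37}` → config = {'b': 29, 'x': 37}
`value = config.get("item", 218)` → value = 218
So value = 218

Answer: 218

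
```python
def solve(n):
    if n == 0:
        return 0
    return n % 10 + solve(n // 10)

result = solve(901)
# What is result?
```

Sum of digits of 901: 1 + 0 + 9 = 10

Answer: 10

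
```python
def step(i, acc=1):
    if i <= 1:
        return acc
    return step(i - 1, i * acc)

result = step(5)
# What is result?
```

Accumulator trace (n, acc): (5, 1) -> (4, 5) -> (3, 20) -> (2, 60) -> (1, 120) -> return 120

Answer: 120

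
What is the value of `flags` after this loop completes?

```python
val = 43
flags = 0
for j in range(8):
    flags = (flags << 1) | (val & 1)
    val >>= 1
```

Reverse lowest 8 bits of 43
`flags` takes the values: 0 → 1 → 3 → 6 → 13 → 26 → 53 → 106 → 212

Answer: 212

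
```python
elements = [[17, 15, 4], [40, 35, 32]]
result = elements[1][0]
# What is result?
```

Trace:
`elements = [[17, 15, 4], [40, 35, 32]]` → elements = [[17, 15, 4], [40, 35, 32]]
`result = elements[1][0]` → result = 40
So result = 40

Answer: 40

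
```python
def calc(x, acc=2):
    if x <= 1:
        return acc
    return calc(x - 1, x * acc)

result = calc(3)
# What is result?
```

Accumulator trace (n, acc): (3, 2) -> (2, 6) -> (1, 12) -> return 12

Answer: 12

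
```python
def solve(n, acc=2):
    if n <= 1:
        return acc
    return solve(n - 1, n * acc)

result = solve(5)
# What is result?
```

Accumulator trace (n, acc): (5, 2) -> (4, 10) -> (3, 40) -> (2, 120) -> (1, 240) -> return 240

Answer: 240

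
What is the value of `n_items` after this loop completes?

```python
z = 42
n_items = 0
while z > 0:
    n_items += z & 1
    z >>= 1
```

Count set bits in 42 (binary: 0b101010)
`n_items` takes the values: 0 → 1 → 2 → 3

Answer: 3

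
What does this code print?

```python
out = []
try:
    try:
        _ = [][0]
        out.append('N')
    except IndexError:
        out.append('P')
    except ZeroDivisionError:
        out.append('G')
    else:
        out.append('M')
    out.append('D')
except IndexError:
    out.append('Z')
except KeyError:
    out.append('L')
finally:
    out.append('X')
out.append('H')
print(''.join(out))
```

Execution trace: 'P' (inner except IndexError) → 'D' (try body, no exception) → 'X' (finally) → 'H' (after the try/except). Output: PDXH

Answer: PDXH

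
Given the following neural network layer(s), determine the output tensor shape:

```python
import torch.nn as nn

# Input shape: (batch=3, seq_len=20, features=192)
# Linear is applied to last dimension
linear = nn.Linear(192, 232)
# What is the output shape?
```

Input: (3, 20, 192) -> Output: (3, 20, 232)

Answer: (3, 20, 232)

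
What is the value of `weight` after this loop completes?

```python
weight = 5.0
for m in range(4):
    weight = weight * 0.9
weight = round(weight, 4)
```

Exponential decay: 5.0 * 0.9^4
`weight` takes the values: 5.0 → 4.5 → 4.05 → 3.645 → 3.2805

Answer: 3.2805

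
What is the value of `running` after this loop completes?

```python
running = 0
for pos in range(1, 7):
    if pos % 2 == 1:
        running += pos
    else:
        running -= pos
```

Add odd, subtract even
`running` takes the values: 0 → 1 → -1 → 2 → -2 → 3 → -3

Answer: -3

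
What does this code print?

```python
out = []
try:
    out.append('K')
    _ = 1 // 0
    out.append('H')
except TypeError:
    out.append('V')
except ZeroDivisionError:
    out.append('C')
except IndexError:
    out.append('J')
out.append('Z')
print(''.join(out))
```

Execution trace: 'K' (try body) → 'C' (except ZeroDivisionError) → 'Z' (after the try/except). Output: KCZ

Answer: KCZ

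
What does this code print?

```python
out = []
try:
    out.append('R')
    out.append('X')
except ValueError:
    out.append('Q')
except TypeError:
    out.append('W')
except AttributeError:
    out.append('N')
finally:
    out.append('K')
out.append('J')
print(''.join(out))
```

Execution trace: 'R' (try body) → 'X' (try body, no exception) → 'K' (finally) → 'J' (after the try/except). Output: RXKJ

Answer: RXKJ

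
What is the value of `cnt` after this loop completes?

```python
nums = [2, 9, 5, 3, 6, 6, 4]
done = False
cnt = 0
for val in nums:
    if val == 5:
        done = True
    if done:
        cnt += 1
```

Count elements after first 5 in [2, 9, 5, 3, 6, 6, 4]
`cnt` takes the values: 0 → 1 → 2 → 3 → 4 → 5

Answer: 5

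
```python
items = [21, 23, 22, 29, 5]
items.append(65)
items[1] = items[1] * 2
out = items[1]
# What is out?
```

Trace:
`items = [21, 23, 22, 29, 5]` → items = [21, 23, 22, 29, 5]
`items.append(65)` → items = [21, 23, 22, 29, 5, 65]
`items[1] = items[1] * 2` → items = [21, 46, 22, 29, 5, 65]
`out = items[1]` → out = 46
So out = 46

Answer: 46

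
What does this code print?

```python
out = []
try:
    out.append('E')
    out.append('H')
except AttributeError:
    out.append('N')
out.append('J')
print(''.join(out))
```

Execution trace: 'E' (try body) → 'H' (try body, no exception) → 'J' (after the try/except). Output: EHJ

Answer: EHJ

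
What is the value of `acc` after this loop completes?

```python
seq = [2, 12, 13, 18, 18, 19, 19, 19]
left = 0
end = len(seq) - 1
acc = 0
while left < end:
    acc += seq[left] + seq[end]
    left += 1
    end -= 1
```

Sum of pairs from ends
`acc` takes the values: 0 → 21 → 52 → 84 → 120

Answer: 120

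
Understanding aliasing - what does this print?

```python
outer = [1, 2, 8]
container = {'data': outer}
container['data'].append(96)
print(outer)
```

Key concept: dict holds reference to list.
Step by step:
`outer = [1, 2, 8]` → outer = [1, 2, 8]
`container = {'data': outer}` → container = {'data': [1, 2, 8]}
`container['data'].append(96)` → outer = [1, 2, 8, 96]; container = {'data': [1, 2, 8, 96]}
`print(outer)` → prints [1, 2, 8, 96]

Answer: [1, 2, 8, 96]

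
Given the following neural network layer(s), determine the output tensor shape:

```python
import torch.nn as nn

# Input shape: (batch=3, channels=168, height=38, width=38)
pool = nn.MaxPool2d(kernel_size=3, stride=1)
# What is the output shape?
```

Input: (3, 168, 38, 38) -> Output: (3, 168, 36, 36)

Answer: (3, 168, 36, 36)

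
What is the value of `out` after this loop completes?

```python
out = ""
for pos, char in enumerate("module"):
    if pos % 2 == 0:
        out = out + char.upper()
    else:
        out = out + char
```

Uppercase even positions in 'module'
`out` takes the values: "" → "M" → "Mo" → "MoD" → "MoDu" → "MoDuL" → "MoDuLe"

Answer: "MoDuLe"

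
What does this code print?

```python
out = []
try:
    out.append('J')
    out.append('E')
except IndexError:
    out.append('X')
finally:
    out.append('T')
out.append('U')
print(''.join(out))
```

Execution trace: 'J' (try body) → 'E' (try body, no exception) → 'T' (finally) → 'U' (after the try/except). Output: JETU

Answer: JETU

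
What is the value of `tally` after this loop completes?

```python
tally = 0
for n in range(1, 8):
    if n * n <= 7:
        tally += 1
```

Count numbers where n² ≤ 7
`tally` takes the values: 0 → 1 → 2

Answer: 2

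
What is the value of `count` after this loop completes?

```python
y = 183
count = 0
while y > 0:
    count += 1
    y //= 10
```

Count digits by repeated division by 10
`count` takes the values: 0 → 1 → 2 → 3

Answer: 3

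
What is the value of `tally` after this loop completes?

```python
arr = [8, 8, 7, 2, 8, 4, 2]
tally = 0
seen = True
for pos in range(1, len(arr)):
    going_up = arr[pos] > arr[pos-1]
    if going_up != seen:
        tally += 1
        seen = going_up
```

Count direction changes in [8, 8, 7, 2, 8, 4, 2]
`tally` takes the values: 0 → 1 → 2 → 3

Answer: 3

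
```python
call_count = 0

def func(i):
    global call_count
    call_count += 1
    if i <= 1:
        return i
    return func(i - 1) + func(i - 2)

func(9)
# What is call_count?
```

Calls(i) = 1 + Calls(i-1) + Calls(i-2); Calls(0)=Calls(1)=1. For i=9 this gives 109.

Answer: 109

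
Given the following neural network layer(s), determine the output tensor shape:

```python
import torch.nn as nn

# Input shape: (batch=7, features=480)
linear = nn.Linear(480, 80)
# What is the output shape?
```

Input: (7, 480) -> Output: (7, 80)

Answer: (7, 80)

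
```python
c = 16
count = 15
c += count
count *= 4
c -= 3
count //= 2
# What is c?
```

Trace:
`c = 16` → c = 16
`count = 15` → count = 15
`c += count` → c = 31
`count *= 4` → count = 60
`c -= 3` → c = 28
`count //= 2` → count = 30
So c = 28

Answer: 28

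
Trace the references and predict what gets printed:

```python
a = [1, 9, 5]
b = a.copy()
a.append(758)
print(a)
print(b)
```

Key concept: list.copy() creates independent copy.
Step by step:
`a = [1, 9, 5]` → a = [1, 9, 5]
`b = a.copy()` → b = [1, 9, 5]
`a.append(758)` → a = [1, 9, 5, 758]
`print(a)` → prints [1, 9, 5, 758]
`print(b)` → prints [1, 9, 5]

Answer:
[1, 9, 5, 758]
[1, 9, 5]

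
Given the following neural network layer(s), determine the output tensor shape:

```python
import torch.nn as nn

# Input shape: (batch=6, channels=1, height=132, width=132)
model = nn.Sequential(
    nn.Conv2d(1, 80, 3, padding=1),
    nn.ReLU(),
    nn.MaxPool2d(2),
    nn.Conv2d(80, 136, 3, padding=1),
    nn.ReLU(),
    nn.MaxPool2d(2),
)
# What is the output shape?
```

Input: (6, 1, 132, 132) -> after first Conv2d: (6, 80, 132, 132) -> after first MaxPool2d: (6, 80, 66, 66) -> after second Conv2d: (6, 136, 66, 66) -> Output: (6, 136, 33, 33)

Answer: (6, 136, 33, 33)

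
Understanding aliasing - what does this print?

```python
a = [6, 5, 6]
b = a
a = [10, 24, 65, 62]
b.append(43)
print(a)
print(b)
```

Key concept: rebinding vs mutation: a is rebound to a new list, b still points at the original.
Step by step:
`a = [6, 5, 6]` → a = [6, 5, 6]
`b = a` → b = [6, 5, 6] (same object as a)
`a = [10, 24, 65, 62]` → a = [10, 24, 65, 62]
`b.append(43)` → b = [6, 5, 6, 43]
`print(a)` → prints [10, 24, 65, 62]
`print(b)` → prints [6, 5, 6, 43]

Answer:
[10, 24, 65, 62]
[6, 5, 6, 43]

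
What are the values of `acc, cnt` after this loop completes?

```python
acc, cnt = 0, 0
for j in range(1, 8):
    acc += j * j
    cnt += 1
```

Sum of squares and count
`acc, cnt` takes the values: (0, 0) → (1, 0) → (1, 1) → (5, 1) → (5, 2) → (14, 2) → (14, 3) → (30, 3) → (30, 4) → (55, 4) → (55, 5) → (91, 5) → (91, 6) → (140, 6) → (140, 7)

Answer: 140, 7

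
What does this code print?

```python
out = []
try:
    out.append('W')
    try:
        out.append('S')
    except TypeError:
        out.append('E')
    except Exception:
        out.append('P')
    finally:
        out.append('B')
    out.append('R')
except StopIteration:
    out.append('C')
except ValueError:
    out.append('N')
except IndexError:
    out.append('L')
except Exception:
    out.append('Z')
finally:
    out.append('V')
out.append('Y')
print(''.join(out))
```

Execution trace: 'W' (try body) → 'S' (inner try body, no exception) → 'B' (inner finally) → 'R' (try body, no exception) → 'V' (finally) → 'Y' (after the try/except). Output: WSBRVY

Answer: WSBRVY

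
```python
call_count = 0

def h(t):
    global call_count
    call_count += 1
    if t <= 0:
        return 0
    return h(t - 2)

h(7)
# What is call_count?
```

Linear recursion stepping by 2: 5 calls from t=7 down to ≤0.

Answer: 5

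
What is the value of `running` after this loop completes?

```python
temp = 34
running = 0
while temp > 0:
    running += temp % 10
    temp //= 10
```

Sum digits of 34
`running` takes the values: 0 → 4 → 7

Answer: 7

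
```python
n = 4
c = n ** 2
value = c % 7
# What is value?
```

Trace:
`n = 4` → n = 4
`c = n ** 2` → c = 16
`value = c % 7` → value = 2
So value = 2

Answer: 2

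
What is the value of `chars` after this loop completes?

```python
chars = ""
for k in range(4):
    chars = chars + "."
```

Repeat '.' 4 times
`chars` takes the values: "" → "." → ".." → "..." → "...."

Answer: "...."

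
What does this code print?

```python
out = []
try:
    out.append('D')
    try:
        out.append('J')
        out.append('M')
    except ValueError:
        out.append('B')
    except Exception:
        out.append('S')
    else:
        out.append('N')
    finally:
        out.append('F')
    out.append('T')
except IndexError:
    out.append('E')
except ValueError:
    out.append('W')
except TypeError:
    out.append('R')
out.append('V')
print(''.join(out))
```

Execution trace: 'D' (try body) → 'J' (inner try body) → 'M' (inner try body, no exception) → 'N' (inner else) → 'F' (inner finally) → 'T' (try body, no exception) → 'V' (after the try/except). Output: DJMNFTV

Answer: DJMNFTV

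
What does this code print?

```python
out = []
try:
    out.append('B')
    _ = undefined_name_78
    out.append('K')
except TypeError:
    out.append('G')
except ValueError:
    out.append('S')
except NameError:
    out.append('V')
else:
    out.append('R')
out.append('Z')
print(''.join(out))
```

Execution trace: 'B' (try body) → 'V' (except NameError) → 'Z' (after the try/except). Output: BVZ

Answer: BVZ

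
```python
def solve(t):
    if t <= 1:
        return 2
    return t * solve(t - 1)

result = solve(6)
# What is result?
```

solve(6) = 6 * 5 * 4 * 3 * 2 * 2 = 1440

Answer: 1440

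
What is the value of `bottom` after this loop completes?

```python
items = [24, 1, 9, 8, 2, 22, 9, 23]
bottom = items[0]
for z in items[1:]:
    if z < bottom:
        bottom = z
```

Minimum of [24, 1, 9, 8, 2, 22, 9, 23]
`bottom` takes the values: 24 → 1

Answer: 1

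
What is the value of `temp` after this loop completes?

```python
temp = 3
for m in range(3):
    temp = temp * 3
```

Multiply by 3, 3 times: 3 * 3^3 = 81
`temp` takes the values: 3 → 9 → 27 → 81

Answer: 81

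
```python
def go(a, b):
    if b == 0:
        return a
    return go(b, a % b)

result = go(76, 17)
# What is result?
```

go(76, 17) -> go(17, 8) -> go(8, 1) -> go(1, 0) -> 1

Answer: 1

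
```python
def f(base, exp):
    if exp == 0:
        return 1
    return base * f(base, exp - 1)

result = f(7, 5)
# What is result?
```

f(7, 5) = 7 * 7 * 7 * 7 * 7 = 16807

Answer: 16807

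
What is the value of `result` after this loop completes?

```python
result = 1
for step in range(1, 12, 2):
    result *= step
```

Product of 1, 3, 5, ... up to 11
`result` takes the values: 1 → 3 → 15 → 105 → 945 → 10395

Answer: 10395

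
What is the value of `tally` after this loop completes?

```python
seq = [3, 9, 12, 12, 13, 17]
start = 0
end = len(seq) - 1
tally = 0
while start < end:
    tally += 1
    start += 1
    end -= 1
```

Iterations until pointers meet (list length 6)
`tally` takes the values: 0 → 1 → 2 → 3

Answer: 3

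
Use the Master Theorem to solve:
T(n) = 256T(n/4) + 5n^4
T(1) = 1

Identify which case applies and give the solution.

a=256, b=4, f(n)=5n^4. log_4(256) = 4. Since c=4 = 4, Case 2 applies: T(n) = Θ(n^log_b(a) · log n) = O(n^4 log n).

Answer: O(n^4 log n) - Case 2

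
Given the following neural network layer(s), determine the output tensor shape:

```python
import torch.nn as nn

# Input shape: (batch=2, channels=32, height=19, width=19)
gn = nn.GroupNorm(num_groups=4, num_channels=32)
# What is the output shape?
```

Input: (2, 32, 19, 19) -> Output: (2, 32, 19, 19)

Answer: (2, 32, 19, 19)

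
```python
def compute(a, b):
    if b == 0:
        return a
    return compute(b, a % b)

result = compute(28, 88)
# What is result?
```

compute(28, 88) -> compute(88, 28) -> compute(28, 4) -> compute(4, 0) -> 4

Answer: 4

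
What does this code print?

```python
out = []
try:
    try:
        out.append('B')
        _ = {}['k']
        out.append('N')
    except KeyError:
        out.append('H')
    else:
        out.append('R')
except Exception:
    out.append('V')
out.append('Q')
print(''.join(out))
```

Execution trace: 'B' (inner try body) → 'H' (inner except KeyError) → 'Q' (after the try/except). Output: BHQ

Answer: BHQ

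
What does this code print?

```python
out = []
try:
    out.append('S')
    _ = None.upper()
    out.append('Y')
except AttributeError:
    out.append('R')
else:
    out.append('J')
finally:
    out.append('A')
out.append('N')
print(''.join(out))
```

Execution trace: 'S' (try body) → 'R' (except AttributeError) → 'A' (finally) → 'N' (after the try/except). Output: SRAN

Answer: SRAN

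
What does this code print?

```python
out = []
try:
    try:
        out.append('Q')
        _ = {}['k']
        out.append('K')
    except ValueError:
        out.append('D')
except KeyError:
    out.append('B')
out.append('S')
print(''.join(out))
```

Execution trace: 'Q' (try body) → 'B' (outer except KeyError) → 'S' (after the try/except). Output: QBS

Answer: QBS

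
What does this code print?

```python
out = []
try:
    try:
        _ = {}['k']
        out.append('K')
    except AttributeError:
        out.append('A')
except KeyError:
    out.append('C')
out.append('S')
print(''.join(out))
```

Execution trace: 'C' (outer except KeyError) → 'S' (after the try/except). Output: CS

Answer: CS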